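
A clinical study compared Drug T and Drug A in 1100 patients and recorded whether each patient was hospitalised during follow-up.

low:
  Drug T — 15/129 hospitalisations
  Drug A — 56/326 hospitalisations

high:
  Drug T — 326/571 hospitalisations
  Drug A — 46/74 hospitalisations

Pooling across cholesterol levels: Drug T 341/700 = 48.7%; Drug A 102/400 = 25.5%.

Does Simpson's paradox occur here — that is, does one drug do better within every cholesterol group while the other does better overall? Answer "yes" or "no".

Within each cholesterol level (low 11.6% vs 17.2%; high 57.1% vs 62.2%), Drug T has the lower rate every time. Pooled: 48.7% vs 25.5% — Drug A has the lower rate overall. The two comparisons disagree.

yes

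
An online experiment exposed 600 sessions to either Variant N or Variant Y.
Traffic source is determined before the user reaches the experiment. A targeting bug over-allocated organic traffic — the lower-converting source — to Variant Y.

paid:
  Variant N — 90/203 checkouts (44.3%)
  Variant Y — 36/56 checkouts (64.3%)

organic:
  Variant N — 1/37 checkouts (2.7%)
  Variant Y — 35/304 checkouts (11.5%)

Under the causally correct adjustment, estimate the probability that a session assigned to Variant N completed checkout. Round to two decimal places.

Within every traffic source level Variant Y has the higher rate, yet pooled Variant N does — Simpson's reversal.
Traffic source satisfies the back-door criterion: it is not a descendant of the variant, and it blocks the spurious path from variant to outcome. Adjusting for it (i.e., using the within-traffic source rates) gives the causal effect.
Standardising Variant N to the population traffic source mix: 0.432·90/203 + 0.568·1/37 = 0.207.

0.21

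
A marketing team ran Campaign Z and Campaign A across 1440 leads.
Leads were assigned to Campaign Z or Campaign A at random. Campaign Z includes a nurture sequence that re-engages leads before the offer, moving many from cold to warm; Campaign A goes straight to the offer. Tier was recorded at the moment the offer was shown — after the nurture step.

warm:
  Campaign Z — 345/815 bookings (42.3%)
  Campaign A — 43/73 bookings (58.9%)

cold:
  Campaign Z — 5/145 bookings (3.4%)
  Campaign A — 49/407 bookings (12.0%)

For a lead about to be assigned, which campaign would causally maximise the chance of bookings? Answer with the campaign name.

Campaign Z

Engagement tier is downstream of the campaign. One should not condition on a consequence of treatment, so the overall rates are the right comparison.
Pooled: Campaign Z 36.5% vs Campaign A 19.2%; Campaign Z is higher overall.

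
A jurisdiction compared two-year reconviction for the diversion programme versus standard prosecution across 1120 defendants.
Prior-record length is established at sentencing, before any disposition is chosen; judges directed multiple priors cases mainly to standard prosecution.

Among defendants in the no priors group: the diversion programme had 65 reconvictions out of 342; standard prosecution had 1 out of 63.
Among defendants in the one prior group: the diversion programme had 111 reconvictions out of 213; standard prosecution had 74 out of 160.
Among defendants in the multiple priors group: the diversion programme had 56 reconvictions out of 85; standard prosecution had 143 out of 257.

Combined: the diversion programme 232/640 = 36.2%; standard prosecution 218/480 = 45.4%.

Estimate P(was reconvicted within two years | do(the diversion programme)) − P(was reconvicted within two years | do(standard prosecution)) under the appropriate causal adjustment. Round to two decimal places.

+0.11

Here prior-record length is a common cause — it drives both which disposition a case falls under and the outcome. The crude comparison mixes populations; the stratum-specific rates are the causally relevant ones.
Adjusting over the population distribution of prior-record length: 0.362·(0.190−0.016) + 0.333·(0.521−0.463) + 0.305·(0.659−0.556) = +0.114.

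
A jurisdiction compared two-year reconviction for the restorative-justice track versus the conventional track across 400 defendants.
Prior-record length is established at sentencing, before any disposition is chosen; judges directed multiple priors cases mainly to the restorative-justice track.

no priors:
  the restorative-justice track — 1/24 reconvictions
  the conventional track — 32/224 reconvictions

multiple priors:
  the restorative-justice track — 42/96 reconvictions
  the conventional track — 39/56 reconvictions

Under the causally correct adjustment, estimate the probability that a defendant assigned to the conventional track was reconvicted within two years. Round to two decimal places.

0.35

Within every prior-record length level the restorative-justice track has the lower rate, yet pooled the conventional track does — Simpson's reversal.
Prior-record length satisfies the back-door criterion: it is not a descendant of the disposition, and it blocks the spurious path from disposition to outcome. Adjusting for it (i.e., using the within-prior-record length rates) gives the causal effect.
Standardising the conventional track to the population prior-record length mix: 0.620·32/224 + 0.380·39/56 = 0.353.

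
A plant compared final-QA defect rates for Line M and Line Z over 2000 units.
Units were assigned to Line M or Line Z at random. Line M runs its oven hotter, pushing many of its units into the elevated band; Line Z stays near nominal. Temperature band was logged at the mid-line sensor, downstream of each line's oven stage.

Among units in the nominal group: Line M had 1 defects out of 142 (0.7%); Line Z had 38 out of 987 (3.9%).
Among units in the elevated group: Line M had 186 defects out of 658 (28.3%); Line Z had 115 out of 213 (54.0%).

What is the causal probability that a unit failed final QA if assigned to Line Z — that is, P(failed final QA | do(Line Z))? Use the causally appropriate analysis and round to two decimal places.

Line M is lower inside every in-process temperature band stratum but Line Z is lower in aggregate. Whether to stratify depends on how in-process temperature band relates to the line.
In-process temperature band is downstream of the line. One should not condition on a consequence of treatment, so the overall rates are the right comparison.
So P(outcome | do(Line Z)) is just the pooled rate for Line Z: 153/1200 = 0.128.

0.13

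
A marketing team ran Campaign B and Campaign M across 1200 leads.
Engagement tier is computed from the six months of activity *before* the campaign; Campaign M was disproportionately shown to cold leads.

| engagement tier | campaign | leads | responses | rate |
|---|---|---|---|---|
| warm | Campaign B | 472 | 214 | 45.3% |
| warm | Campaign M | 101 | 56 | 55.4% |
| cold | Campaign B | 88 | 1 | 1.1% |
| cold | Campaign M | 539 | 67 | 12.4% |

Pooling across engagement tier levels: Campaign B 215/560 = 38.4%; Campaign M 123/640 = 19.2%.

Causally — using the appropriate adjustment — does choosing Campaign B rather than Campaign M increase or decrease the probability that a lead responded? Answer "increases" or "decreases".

decreases

Campaign M is higher inside every engagement tier stratum but Campaign B is higher in aggregate. Whether to stratify depends on how engagement tier relates to the campaign.
Nothing the campaign does changes engagement tier; the imbalance is an allocation artefact. With engagement tier also predicting the outcome, the pooled figure is confounded, and the within-stratum comparison is the causal one.
Within each level — warm: 45.3% vs 55.4%; cold: 1.1% vs 12.4% — Campaign M is higher every time.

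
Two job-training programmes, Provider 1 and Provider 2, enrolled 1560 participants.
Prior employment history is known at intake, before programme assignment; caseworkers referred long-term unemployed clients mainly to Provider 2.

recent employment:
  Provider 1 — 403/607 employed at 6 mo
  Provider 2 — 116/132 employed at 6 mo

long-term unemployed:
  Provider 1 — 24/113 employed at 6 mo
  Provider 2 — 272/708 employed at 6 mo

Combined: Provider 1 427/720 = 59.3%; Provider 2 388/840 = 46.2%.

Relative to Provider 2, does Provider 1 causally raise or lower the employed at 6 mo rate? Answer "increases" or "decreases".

decreases

The imbalance in prior employment history arose from how participants were allocated, not from anything the programme did; and prior employment history independently affects the outcome. The pooled gap is confounded — condition on prior employment history.
Within each level — recent employment: 66.4% vs 87.9%; long-term unemployed: 21.2% vs 38.4% — Provider 2 is higher every time.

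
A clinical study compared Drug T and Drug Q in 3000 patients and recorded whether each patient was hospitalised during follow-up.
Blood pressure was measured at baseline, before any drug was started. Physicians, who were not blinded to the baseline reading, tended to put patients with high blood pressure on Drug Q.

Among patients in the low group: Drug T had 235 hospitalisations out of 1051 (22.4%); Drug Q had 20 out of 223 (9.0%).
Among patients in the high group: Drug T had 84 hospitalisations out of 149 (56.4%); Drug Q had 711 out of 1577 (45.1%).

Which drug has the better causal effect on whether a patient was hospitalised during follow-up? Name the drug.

Blood pressure is set before the drug has any effect — it is not caused by the drug — and it independently drives the outcome. That makes it a confounder, so the causal comparison is within blood pressure levels.
Within each level — low: 22.4% vs 9.0%; high: 56.4% vs 45.1% — Drug Q is lower every time.

Drug Q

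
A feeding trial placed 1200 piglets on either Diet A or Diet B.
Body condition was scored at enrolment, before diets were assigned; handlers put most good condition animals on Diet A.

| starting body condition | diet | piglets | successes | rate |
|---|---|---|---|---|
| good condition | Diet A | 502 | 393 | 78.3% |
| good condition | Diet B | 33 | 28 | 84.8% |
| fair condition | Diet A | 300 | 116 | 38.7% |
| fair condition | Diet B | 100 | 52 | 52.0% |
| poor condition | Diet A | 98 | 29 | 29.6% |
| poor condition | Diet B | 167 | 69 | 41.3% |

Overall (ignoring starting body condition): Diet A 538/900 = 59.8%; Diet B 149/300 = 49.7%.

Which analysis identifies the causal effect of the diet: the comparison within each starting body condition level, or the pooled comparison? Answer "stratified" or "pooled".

Within every starting body condition level Diet B has the higher rate, yet pooled Diet A does — Simpson's reversal.
Starting body condition is set before the diet has any effect — it is not caused by the diet — and it independently drives the outcome. That makes it a confounder, so the causal comparison is within starting body condition levels.
Within each level — good condition: 78.3% vs 84.8%; fair condition: 38.7% vs 52.0%; poor condition: 29.6% vs 41.3% — Diet B is higher every time.

stratified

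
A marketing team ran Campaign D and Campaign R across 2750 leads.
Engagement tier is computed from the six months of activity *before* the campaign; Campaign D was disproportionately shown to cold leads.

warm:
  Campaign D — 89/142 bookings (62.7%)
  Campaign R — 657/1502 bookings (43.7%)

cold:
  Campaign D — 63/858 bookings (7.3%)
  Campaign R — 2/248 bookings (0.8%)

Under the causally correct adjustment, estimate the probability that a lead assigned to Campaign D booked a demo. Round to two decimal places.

0.40

Campaign D is higher inside every engagement tier stratum but Campaign R is higher in aggregate. Whether to stratify depends on how engagement tier relates to the campaign.
Engagement tier satisfies the back-door criterion: it is not a descendant of the campaign, and it blocks the spurious path from campaign to outcome. Adjusting for it (i.e., using the within-engagement tier rates) gives the causal effect.
Standardising Campaign D to the population engagement tier mix: 0.598·89/142 + 0.402·63/858 = 0.404.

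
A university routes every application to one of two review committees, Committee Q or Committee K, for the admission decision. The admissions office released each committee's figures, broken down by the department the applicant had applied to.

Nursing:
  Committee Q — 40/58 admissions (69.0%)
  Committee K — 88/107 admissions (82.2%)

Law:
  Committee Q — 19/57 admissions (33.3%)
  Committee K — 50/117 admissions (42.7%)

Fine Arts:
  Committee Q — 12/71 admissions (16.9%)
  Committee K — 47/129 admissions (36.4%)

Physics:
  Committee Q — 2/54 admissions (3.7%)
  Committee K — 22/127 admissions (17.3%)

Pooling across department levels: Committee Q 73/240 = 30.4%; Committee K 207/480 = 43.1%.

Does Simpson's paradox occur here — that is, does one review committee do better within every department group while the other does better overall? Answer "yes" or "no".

Within each department level (Nursing 69.0% vs 82.2%; Law 33.3% vs 42.7%; Fine Arts 16.9% vs 36.4%; Physics 3.7% vs 17.3%), Committee K has the higher rate every time. Pooled: 30.4% vs 43.1% — Committee K has the higher rate overall. They agree.

no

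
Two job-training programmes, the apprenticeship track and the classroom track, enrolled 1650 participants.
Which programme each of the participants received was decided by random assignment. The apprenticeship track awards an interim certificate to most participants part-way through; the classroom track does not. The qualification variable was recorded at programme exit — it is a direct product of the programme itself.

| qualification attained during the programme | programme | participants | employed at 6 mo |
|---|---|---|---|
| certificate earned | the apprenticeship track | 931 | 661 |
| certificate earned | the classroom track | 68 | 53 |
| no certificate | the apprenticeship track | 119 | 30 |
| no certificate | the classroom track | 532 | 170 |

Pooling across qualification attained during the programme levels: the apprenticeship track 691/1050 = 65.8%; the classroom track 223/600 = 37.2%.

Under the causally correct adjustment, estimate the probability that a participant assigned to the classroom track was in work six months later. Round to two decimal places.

0.37

Qualification attained during the programme here is a post-treatment variable shaped by the programme; conditioning on it would introduce bias rather than remove it. The overall comparison is the causal one.
So P(outcome | do(the classroom track)) is just the pooled rate for the classroom track: 223/600 = 0.372.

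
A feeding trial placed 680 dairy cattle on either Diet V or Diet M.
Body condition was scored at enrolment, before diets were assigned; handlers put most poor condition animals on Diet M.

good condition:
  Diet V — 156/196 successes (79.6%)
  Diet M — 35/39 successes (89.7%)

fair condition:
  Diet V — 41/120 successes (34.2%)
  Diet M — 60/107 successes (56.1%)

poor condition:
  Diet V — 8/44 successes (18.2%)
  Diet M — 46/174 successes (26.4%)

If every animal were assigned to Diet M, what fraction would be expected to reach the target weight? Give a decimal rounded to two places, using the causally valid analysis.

Diet M is higher inside every starting body condition stratum but Diet V is higher in aggregate. Whether to stratify depends on how starting body condition relates to the diet.
Starting body condition satisfies the back-door criterion: it is not a descendant of the diet, and it blocks the spurious path from diet to outcome. Adjusting for it (i.e., using the within-starting body condition rates) gives the causal effect.
Standardising Diet M to the population starting body condition mix: 0.346·35/39 + 0.334·60/107 + 0.321·46/174 = 0.582.

0.58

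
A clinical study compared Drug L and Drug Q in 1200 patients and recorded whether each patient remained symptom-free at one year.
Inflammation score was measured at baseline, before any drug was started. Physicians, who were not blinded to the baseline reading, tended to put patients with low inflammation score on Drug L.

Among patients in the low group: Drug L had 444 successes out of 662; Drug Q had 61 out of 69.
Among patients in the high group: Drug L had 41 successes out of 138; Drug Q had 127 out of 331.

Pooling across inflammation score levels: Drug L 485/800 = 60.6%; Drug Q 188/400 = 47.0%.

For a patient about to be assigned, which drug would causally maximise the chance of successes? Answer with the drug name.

Drug Q

Nothing the drug does changes inflammation score; the imbalance is an allocation artefact. With inflammation score also predicting the outcome, the pooled figure is confounded, and the within-stratum comparison is the causal one.
Within each level — low: 67.1% vs 88.4%; high: 29.7% vs 38.4% — Drug Q is higher every time.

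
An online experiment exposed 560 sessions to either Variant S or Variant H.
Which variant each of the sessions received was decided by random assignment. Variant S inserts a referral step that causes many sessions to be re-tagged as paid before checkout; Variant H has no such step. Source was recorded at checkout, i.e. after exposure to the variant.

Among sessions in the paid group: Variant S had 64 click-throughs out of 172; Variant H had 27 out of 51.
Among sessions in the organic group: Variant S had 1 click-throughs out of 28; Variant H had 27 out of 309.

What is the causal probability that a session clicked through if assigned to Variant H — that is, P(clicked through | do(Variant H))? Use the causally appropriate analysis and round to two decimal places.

0.15

The traffic source-specific comparison favours Variant H throughout, but the pooled figures favour Variant S. The question is whether to condition on traffic source.
Traffic source is recorded after the variant and is itself shifted by it — it sits on the causal path from variant to outcome. Conditioning on a mediator would strip out part of the effect we want; the pooled comparison gives the total causal effect.
So P(outcome | do(Variant H)) is just the pooled rate for Variant H: 54/360 = 0.150.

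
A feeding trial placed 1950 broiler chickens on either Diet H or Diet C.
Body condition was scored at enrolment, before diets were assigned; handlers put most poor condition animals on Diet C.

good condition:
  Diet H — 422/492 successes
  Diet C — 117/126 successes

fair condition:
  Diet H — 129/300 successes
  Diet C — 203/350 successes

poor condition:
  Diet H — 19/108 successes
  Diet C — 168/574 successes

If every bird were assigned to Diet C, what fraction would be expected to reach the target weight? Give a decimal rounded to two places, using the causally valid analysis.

0.59

Within every starting body condition level Diet C has the higher rate, yet pooled Diet H does — Simpson's reversal.
Since starting body condition is a pre-existing factor (not a product of the diet) and it affects the outcome on its own, it is a confounder. The stratified rates, not the pooled rate, identify the causal effect.
Standardising Diet C to the population starting body condition mix: 0.317·117/126 + 0.333·203/350 + 0.350·168/574 = 0.590.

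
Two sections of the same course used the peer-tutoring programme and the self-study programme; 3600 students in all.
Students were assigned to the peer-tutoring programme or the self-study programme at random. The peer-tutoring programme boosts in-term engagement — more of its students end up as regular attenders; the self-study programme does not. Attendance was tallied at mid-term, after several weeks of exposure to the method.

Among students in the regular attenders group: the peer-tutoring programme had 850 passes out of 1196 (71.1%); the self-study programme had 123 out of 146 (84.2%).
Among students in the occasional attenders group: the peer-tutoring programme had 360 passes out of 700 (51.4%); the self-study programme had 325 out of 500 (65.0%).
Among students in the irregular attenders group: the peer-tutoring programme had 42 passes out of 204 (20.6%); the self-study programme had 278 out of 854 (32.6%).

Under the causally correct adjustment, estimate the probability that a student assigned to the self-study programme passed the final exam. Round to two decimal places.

0.48

Mid-term attendance is recorded after the teaching method and is itself shifted by it — it sits on the causal path from teaching method to outcome. Conditioning on a mediator would strip out part of the effect we want; the pooled comparison gives the total causal effect.
So P(outcome | do(the self-study programme)) is just the pooled rate for the self-study programme: 726/1500 = 0.484.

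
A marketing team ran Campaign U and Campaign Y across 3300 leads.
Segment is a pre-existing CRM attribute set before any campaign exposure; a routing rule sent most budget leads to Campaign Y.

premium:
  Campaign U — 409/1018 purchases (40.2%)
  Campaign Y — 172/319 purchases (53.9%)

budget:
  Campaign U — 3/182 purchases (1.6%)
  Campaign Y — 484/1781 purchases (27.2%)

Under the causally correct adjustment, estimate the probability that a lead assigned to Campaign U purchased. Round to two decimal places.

0.17

The stratified and pooled comparisons disagree (Campaign Y wins within each customer segment; Campaign U wins overall), so the answer turns on the causal role of customer segment.
Customer segment is set before the campaign has any effect — it is not caused by the campaign — and it independently drives the outcome. That makes it a confounder, so the causal comparison is within customer segment levels.
Standardising Campaign U to the population customer segment mix: 0.405·409/1018 + 0.595·3/182 = 0.173.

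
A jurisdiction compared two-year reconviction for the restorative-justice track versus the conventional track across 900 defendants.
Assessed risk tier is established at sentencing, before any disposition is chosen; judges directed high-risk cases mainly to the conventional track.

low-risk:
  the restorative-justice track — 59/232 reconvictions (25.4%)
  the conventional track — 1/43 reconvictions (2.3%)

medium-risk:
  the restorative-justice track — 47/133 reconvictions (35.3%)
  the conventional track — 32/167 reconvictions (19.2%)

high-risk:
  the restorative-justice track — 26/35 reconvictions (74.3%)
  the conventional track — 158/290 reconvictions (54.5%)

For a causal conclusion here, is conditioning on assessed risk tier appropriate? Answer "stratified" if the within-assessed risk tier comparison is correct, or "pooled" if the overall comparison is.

stratified

Assessed risk tier differs across dispositions for reasons unrelated to any effect of the disposition itself, and it separately predicts the outcome — a classic confounder. We must compare within assessed risk tier levels.
Within each level — low-risk: 25.4% vs 2.3%; medium-risk: 35.3% vs 19.2%; high-risk: 74.3% vs 54.5% — the conventional track is lower every time.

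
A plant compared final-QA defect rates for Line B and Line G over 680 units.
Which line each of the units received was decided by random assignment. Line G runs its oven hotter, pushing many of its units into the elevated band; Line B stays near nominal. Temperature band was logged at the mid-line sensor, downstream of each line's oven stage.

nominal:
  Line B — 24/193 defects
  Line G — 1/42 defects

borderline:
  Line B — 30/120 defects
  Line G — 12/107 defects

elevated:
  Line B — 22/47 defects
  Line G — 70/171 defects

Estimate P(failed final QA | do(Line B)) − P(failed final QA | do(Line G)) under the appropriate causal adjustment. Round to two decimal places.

The in-process temperature band-specific comparison favours Line G throughout, but the pooled figures favour Line B. The question is whether to condition on in-process temperature band.
In-process temperature band here is a post-treatment variable shaped by the line; conditioning on it would introduce bias rather than remove it. The overall comparison is the causal one.
The causal difference is the pooled difference: 0.211 − 0.259 = -0.048.

-0.05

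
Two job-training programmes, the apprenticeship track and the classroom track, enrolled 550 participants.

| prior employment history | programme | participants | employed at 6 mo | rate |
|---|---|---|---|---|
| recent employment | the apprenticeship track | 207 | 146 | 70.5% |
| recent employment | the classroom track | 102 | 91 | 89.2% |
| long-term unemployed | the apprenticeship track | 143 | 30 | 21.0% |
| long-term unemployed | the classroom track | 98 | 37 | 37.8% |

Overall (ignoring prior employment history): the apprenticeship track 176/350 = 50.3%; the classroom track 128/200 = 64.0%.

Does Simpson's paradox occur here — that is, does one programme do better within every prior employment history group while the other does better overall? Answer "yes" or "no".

Within each prior employment history level (recent employment 70.5% vs 89.2%; long-term unemployed 21.0% vs 37.8%), the classroom track has the higher rate every time. Pooled: 50.3% vs 64.0% — the classroom track has the higher rate overall. They agree.

no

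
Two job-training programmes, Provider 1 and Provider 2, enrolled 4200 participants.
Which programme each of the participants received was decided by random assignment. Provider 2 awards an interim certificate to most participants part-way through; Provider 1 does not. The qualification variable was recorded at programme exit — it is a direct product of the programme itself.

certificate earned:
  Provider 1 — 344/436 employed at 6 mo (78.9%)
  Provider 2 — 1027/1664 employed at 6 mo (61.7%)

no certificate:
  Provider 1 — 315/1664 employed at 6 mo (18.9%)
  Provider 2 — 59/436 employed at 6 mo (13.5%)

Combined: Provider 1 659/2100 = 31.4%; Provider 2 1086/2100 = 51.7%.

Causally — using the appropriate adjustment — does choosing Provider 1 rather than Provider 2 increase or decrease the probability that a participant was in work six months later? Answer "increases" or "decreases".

decreases

The stratified and pooled comparisons disagree (Provider 1 wins within each qualification attained during the programme; Provider 2 wins overall), so the answer turns on the causal role of qualification attained during the programme.
Stratifying would compare programmes among participants the programmes themselves sorted into qualification attained during the programme groups — a form of selection on an intermediate. The unconditioned pooled rates give the total causal effect.
Pooled: Provider 1 31.4% vs Provider 2 51.7%; Provider 2 is higher overall.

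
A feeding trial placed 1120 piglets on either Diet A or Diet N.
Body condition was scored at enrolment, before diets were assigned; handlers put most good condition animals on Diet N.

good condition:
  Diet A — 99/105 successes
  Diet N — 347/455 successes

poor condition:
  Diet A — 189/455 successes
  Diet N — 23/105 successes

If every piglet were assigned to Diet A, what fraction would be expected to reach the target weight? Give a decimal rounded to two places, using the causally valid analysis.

Starting body condition differs across diets for reasons unrelated to any effect of the diet itself, and it separately predicts the outcome — a classic confounder. We must compare within starting body condition levels.
Standardising Diet A to the population starting body condition mix: 0.500·99/105 + 0.500·189/455 = 0.679.

0.68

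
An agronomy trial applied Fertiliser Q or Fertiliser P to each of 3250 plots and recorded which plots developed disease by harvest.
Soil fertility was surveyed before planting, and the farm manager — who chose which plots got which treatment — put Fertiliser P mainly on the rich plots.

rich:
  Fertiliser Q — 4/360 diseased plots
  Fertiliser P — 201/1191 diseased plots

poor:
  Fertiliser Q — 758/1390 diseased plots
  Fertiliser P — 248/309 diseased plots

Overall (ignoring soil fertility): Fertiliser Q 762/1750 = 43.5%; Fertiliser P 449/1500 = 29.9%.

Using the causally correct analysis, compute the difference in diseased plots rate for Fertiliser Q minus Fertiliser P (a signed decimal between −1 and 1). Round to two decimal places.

-0.21

The imbalance in soil fertility arose from how plots were allocated, not from anything the fertiliser did; and soil fertility independently affects the outcome. The pooled gap is confounded — condition on soil fertility.
Adjusting over the population distribution of soil fertility: 0.477·(0.011−0.169) + 0.523·(0.545−0.803) = -0.210.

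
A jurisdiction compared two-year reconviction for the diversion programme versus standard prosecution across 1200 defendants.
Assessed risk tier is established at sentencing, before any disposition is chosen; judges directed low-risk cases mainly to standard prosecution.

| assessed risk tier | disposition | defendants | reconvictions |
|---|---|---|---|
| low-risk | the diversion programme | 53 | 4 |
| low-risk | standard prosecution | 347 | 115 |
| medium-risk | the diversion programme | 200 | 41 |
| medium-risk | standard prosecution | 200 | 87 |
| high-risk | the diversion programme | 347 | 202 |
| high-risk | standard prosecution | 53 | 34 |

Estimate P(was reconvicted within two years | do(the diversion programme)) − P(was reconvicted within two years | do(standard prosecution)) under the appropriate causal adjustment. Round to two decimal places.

Here assessed risk tier is a common cause — it drives both which disposition a case falls under and the outcome. The crude comparison mixes populations; the stratum-specific rates are the causally relevant ones.
Adjusting over the population distribution of assessed risk tier: 0.333·(0.075−0.331) + 0.333·(0.205−0.435) + 0.333·(0.582−0.642) = -0.182.

-0.18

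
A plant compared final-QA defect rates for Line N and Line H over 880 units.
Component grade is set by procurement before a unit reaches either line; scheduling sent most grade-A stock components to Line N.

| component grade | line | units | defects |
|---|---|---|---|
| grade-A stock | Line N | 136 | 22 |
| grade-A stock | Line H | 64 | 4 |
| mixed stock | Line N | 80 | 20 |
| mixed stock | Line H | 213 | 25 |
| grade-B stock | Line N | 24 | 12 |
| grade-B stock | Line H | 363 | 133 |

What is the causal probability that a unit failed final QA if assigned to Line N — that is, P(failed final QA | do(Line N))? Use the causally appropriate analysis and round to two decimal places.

0.34

Here component grade is a common cause — it drives both which line a case falls under and the outcome. The crude comparison mixes populations; the stratum-specific rates are the causally relevant ones.
Standardising Line N to the population component grade mix: 0.227·22/136 + 0.333·20/80 + 0.440·12/24 = 0.340.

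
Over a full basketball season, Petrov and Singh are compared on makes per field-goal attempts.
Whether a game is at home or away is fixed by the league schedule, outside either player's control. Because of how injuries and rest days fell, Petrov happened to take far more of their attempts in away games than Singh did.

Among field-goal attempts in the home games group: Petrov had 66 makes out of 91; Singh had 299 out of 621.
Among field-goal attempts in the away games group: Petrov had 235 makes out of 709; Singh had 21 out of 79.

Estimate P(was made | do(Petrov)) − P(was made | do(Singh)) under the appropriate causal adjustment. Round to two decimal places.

Nothing the player does changes game venue; the imbalance is an allocation artefact. With game venue also predicting the outcome, the pooled figure is confounded, and the within-stratum comparison is the causal one.
Adjusting over the population distribution of game venue: 0.475·(0.725−0.481) + 0.525·(0.331−0.266) = +0.150.

+0.15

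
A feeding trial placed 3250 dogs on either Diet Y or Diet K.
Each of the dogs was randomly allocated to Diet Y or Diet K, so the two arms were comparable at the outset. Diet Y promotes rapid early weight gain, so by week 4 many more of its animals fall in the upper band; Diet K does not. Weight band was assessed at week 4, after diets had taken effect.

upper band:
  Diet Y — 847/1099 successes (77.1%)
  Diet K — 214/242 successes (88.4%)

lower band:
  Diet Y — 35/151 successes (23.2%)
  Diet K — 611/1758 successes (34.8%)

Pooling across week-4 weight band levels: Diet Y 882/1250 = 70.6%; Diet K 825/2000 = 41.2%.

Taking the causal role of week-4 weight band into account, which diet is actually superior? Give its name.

Week-4 weight band is downstream of the diet. One should not condition on a consequence of treatment, so the overall rates are the right comparison.
Pooled: Diet Y 70.6% vs Diet K 41.2%; Diet Y is higher overall.

Diet Y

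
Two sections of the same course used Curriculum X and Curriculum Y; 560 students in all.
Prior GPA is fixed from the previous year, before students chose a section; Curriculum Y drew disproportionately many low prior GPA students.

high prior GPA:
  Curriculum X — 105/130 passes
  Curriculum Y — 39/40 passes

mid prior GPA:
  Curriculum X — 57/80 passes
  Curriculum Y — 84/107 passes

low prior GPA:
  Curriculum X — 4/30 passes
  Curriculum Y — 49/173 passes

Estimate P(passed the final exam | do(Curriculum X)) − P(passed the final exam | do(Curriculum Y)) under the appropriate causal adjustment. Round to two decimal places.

-0.13

Prior GPA band satisfies the back-door criterion: it is not a descendant of the teaching method, and it blocks the spurious path from teaching method to outcome. Adjusting for it (i.e., using the within-prior GPA band rates) gives the causal effect.
Adjusting over the population distribution of prior GPA band: 0.304·(0.808−0.975) + 0.334·(0.713−0.785) + 0.362·(0.133−0.283) = -0.129.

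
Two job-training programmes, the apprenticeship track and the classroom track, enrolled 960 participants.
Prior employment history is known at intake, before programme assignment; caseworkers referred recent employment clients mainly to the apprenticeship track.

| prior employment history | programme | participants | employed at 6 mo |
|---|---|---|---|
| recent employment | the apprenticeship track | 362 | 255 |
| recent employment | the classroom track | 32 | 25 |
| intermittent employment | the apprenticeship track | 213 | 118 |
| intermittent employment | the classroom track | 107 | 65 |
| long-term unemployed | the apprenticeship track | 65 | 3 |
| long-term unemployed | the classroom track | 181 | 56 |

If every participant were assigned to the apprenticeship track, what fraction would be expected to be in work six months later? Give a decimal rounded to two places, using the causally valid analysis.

the classroom track is higher inside every prior employment history stratum but the apprenticeship track is higher in aggregate. Whether to stratify depends on how prior employment history relates to the programme.
Nothing the programme does changes prior employment history; the imbalance is an allocation artefact. With prior employment history also predicting the outcome, the pooled figure is confounded, and the within-stratum comparison is the causal one.
Standardising the apprenticeship track to the population prior employment history mix: 0.410·255/362 + 0.333·118/213 + 0.256·3/65 = 0.486.

0.49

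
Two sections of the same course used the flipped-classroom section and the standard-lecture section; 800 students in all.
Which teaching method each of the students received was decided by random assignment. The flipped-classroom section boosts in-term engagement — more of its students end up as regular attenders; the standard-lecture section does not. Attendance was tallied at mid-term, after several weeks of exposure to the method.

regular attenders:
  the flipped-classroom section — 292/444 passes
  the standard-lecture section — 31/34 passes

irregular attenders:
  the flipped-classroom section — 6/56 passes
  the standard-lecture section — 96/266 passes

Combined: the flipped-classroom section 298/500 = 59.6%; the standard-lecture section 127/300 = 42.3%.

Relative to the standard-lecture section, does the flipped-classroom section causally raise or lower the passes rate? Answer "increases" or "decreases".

The stratified and pooled comparisons disagree (the standard-lecture section wins within each mid-term attendance; the flipped-classroom section wins overall), so the answer turns on the causal role of mid-term attendance.
Stratifying would compare teaching methods among students the teaching methods themselves sorted into mid-term attendance groups — a form of selection on an intermediate. The unconditioned pooled rates give the total causal effect.
Pooled: the flipped-classroom section 59.6% vs the standard-lecture section 42.3%; the flipped-classroom section is higher overall.

increases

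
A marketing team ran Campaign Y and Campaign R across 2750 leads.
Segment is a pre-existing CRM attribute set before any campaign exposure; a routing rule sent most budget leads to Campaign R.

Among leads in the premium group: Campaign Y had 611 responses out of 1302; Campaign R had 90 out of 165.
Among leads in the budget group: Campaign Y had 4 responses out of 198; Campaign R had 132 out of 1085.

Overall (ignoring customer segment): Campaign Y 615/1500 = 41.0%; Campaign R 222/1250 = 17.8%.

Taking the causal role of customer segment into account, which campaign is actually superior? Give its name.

Campaign R

Campaign R is higher inside every customer segment stratum but Campaign Y is higher in aggregate. Whether to stratify depends on how customer segment relates to the campaign.
Nothing the campaign does changes customer segment; the imbalance is an allocation artefact. With customer segment also predicting the outcome, the pooled figure is confounded, and the within-stratum comparison is the causal one.
Within each level — premium: 46.9% vs 54.5%; budget: 2.0% vs 12.2% — Campaign R is higher every time.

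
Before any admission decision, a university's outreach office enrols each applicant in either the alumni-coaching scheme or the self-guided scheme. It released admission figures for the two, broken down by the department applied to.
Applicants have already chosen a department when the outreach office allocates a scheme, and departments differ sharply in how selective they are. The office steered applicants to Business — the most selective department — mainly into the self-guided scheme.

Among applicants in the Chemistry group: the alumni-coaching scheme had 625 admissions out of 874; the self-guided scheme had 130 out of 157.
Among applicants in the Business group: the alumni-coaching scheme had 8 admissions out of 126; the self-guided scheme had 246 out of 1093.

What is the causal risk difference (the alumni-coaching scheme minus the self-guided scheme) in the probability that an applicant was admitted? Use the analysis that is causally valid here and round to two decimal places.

-0.14

the self-guided scheme is higher inside every department stratum but the alumni-coaching scheme is higher in aggregate. Whether to stratify depends on how department relates to the outreach scheme.
Department satisfies the back-door criterion: it is not a descendant of the outreach scheme, and it blocks the spurious path from outreach scheme to outcome. Adjusting for it (i.e., using the within-department rates) gives the causal effect.
Adjusting over the population distribution of department: 0.458·(0.715−0.828) + 0.542·(0.063−0.225) = -0.139.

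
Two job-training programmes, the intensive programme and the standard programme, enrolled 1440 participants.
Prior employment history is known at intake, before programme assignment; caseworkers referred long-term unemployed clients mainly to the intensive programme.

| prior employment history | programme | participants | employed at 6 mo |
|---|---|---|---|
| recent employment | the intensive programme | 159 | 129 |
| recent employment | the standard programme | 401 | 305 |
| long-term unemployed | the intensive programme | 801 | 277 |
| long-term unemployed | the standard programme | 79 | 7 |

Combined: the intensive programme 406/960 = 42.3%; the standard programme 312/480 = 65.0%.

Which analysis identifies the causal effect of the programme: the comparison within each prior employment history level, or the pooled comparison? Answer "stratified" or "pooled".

Within every prior employment history level the intensive programme has the higher rate, yet pooled the standard programme does — Simpson's reversal.
Since prior employment history is a pre-existing factor (not a product of the programme) and it affects the outcome on its own, it is a confounder. The stratified rates, not the pooled rate, identify the causal effect.
Within each level — recent employment: 81.1% vs 76.1%; long-term unemployed: 34.6% vs 8.9% — the intensive programme is higher every time.

stratified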